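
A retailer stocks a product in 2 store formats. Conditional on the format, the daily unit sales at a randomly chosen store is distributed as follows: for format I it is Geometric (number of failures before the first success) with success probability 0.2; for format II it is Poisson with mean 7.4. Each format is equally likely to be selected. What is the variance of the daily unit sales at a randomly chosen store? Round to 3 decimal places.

Per component, I: μ=4, E[X²]=36; II: μ=7.4, E[X²]=62.16.
E[X] = 0.5·4 + 0.5·7.4 = 5.7.
E[X²] = 0.5·36 + 0.5·62.16 = 49.08.
Var(X) = E[X²] − (E[X])² = 49.08 − 32.49 = 16.59.

16.590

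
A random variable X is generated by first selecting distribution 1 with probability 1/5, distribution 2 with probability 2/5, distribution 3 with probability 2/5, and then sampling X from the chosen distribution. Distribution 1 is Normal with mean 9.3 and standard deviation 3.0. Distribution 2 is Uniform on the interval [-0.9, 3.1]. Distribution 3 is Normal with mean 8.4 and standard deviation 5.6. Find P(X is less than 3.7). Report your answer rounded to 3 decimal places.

0.486

Conditional on each component, P(X < 3.7): 1: 0.0309741; 2: 1; 3: 0.200654.
By total probability, P(X < 3.7) = 0.2·0.0309741 + 0.4·1 + 0.4·0.200654 = 0.486457.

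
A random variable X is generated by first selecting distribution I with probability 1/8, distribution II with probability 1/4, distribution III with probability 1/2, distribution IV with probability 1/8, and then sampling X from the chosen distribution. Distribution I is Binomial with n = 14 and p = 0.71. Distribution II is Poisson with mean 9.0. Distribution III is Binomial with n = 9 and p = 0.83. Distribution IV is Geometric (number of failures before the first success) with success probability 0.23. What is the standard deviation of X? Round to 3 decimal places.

Per component, I: μ=9.94, E[X²]=101.686; II: μ=9, E[X²]=90; III: μ=7.47, E[X²]=57.0708; IV: μ=3.34783, E[X²]=25.7637.
E[X] = 0.125·9.94 + 0.25·9 + 0.5·7.47 + 0.125·3.34783 = 7.64598.
E[X²] = 0.125·101.686 + 0.25·90 + 0.5·57.0708 + 0.125·25.7637 = 66.9666.
Var(X) = E[X²] − (E[X])² = 66.9666 − 58.461 = 8.50565.
SD(X) = √8.50565 = 2.91645.

2.916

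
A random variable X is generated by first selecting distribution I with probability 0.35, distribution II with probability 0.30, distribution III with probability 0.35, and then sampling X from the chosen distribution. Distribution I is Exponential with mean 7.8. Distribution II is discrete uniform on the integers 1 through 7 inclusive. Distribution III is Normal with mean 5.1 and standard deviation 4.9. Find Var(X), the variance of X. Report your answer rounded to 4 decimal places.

33.4338

Per component, I: μ=7.8, E[X²]=121.68; II: μ=4, E[X²]=20; III: μ=5.1, E[X²]=50.02.
E[X] = 0.35·7.8 + 0.3·4 + 0.35·5.1 = 5.715.
E[X²] = 0.35·121.68 + 0.3·20 + 0.35·50.02 = 66.095.
Var(X) = E[X²] − (E[X])² = 66.095 − 32.6612 = 33.4338.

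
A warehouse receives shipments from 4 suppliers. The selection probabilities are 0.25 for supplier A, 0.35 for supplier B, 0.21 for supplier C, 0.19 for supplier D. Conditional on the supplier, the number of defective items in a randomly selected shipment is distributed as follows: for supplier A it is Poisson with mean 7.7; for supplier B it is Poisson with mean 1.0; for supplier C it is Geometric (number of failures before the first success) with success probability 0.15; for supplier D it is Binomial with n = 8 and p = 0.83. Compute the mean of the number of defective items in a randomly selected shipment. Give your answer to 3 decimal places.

4.727

Component means — A: 7.7; B: 1; C: 5.66667; D: 6.64.
E[X] = 0.25·7.7 + 0.35·1 + 0.21·5.66667 + 0.19·6.64 = 4.7266.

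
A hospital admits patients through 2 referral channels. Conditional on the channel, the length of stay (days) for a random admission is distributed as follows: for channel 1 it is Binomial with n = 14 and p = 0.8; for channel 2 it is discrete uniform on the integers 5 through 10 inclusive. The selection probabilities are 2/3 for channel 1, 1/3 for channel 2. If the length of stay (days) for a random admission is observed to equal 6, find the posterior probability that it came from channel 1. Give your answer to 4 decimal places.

0.0236

Likelihoods P(X=6 | ·): 1: 0.00201528; 2: 0.166667.
Posterior ∝ prior × likelihood. Numerator for 1: 0.666667·0.00201528 = 0.00134352.
Normalizing constant: 0.666667·0.00201528 + 0.333333·0.166667 = 0.0568991.
P(1 | observation) = 0.00134352 / 0.0568991 = 0.0236123.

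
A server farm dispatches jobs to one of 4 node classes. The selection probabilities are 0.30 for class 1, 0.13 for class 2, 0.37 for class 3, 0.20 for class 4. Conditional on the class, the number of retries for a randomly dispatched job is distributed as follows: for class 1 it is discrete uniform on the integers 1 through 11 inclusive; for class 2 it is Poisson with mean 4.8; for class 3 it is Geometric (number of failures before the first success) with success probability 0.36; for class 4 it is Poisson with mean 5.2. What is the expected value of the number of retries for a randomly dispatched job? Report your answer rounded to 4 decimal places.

Component means — 1: 6; 2: 4.8; 3: 1.77778; 4: 5.2.
E[X] = 0.3·6 + 0.13·4.8 + 0.37·1.77778 + 0.2·5.2 = 4.12178.

4.1218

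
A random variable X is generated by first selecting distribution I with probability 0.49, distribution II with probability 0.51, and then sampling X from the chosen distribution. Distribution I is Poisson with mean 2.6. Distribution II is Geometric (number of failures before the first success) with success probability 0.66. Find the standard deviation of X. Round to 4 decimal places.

Per component, I: μ=2.6, E[X²]=9.36; II: μ=0.515152, E[X²]=1.04591.
E[X] = 0.49·2.6 + 0.51·0.515152 = 1.53673.
E[X²] = 0.49·9.36 + 0.51·1.04591 = 5.11982.
Var(X) = E[X²] − (E[X])² = 5.11982 − 2.36153 = 2.75829.
SD(X) = √2.75829 = 1.66081.

1.6608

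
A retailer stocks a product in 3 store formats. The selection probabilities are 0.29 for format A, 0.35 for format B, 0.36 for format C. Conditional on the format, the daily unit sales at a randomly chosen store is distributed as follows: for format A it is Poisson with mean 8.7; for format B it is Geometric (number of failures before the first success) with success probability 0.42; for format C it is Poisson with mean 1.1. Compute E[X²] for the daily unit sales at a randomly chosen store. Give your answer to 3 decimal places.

For each component E[X²] = Var + (mean)², giving A: 84.39; B: 5.19501; C: 2.31.
Overall E[X²] = 0.29·84.39 + 0.35·5.19501 + 0.36·2.31 = 27.123.

27.123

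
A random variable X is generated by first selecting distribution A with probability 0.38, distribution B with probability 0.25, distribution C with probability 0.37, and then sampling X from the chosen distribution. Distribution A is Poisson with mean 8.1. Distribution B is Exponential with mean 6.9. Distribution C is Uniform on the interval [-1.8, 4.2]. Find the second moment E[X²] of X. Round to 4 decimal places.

53.4576

For each component E[X²] = Var + (mean)², giving A: 73.71; B: 95.22; C: 4.44.
Overall E[X²] = 0.38·73.71 + 0.25·95.22 + 0.37·4.44 = 53.4576.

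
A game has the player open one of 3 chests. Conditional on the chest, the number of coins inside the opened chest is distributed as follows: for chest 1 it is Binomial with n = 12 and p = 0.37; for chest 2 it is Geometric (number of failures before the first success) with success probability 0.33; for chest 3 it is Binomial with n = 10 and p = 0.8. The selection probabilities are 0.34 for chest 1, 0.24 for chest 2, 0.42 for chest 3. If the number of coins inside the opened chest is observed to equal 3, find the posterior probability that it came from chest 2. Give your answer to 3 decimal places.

Likelihoods P(X=3 | ·): 1: 0.174218; 2: 0.0992518; 3: 0.000786432.
Posterior ∝ prior × likelihood. Numerator for 2: 0.24·0.0992518 = 0.0238204.
Normalizing constant: 0.34·0.174218 + 0.24·0.0992518 + 0.42·0.000786432 = 0.0833848.
P(2 | observation) = 0.0238204 / 0.0833848 = 0.285669.

0.286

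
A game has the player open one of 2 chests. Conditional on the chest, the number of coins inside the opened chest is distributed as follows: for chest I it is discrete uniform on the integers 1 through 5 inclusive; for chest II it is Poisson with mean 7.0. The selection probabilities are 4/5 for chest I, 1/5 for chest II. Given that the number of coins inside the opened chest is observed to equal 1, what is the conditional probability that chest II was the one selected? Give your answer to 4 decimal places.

Likelihoods P(X=1 | ·): I: 0.2; II: 0.00638317.
Posterior ∝ prior × likelihood. Numerator for II: 0.2·0.00638317 = 0.00127663.
Normalizing constant: 0.8·0.2 + 0.2·0.00638317 = 0.161277.
P(II | observation) = 0.00127663 / 0.161277 = 0.00791581.

0.0079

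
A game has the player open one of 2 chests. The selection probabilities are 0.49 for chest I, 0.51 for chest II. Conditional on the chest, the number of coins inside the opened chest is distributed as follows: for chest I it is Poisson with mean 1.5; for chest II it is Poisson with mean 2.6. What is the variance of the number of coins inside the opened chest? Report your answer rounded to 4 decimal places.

Per component, I: μ=1.5, E[X²]=3.75; II: μ=2.6, E[X²]=9.36.
E[X] = 0.49·1.5 + 0.51·2.6 = 2.061.
E[X²] = 0.49·3.75 + 0.51·9.36 = 6.6111.
Var(X) = E[X²] − (E[X])² = 6.6111 − 4.24772 = 2.36338.

2.3634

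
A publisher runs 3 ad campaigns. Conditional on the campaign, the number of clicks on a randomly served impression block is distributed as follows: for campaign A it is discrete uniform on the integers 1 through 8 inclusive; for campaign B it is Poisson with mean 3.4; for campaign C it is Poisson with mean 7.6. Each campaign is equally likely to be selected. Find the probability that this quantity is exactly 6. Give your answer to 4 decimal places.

Conditional on each campaign, P(X = 6): A: 0.125; B: 0.0716044; C: 0.13394.
By total probability, P(X = 6) = 0.333333·0.125 + 0.333333·0.0716044 + 0.333333·0.13394 = 0.110182.

0.1102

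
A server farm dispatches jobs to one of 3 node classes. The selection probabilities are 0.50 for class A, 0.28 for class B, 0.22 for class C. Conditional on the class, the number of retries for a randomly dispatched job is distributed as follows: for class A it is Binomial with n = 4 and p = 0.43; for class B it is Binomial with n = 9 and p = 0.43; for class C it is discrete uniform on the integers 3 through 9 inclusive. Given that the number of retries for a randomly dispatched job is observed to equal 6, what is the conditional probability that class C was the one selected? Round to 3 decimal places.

0.533

Likelihoods P(X=6 | ·): A: 0; B: 0.0983365; C: 0.142857.
Posterior ∝ prior × likelihood. Numerator for C: 0.22·0.142857 = 0.0314286.
Normalizing constant: 0.5·0 + 0.28·0.0983365 + 0.22·0.142857 = 0.0589628.
P(C | observation) = 0.0314286 / 0.0589628 = 0.533024.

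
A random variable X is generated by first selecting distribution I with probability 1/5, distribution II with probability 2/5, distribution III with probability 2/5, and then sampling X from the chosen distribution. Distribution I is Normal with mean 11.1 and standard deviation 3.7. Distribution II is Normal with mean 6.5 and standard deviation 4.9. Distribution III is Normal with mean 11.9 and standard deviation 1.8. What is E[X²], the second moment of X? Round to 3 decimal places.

111.824

For each component E[X²] = Var + (mean)², giving I: 136.9; II: 66.26; III: 144.85.
Overall E[X²] = 0.2·136.9 + 0.4·66.26 + 0.4·144.85 = 111.824.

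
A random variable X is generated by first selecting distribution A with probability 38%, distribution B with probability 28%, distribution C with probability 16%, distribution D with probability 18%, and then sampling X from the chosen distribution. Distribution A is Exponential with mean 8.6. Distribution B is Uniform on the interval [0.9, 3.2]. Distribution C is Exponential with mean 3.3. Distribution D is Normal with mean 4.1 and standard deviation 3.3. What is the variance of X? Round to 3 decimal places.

Per component, A: μ=8.6, E[X²]=147.92; B: μ=2.05, E[X²]=4.64333; C: μ=3.3, E[X²]=21.78; D: μ=4.1, E[X²]=27.7.
E[X] = 0.38·8.6 + 0.28·2.05 + 0.16·3.3 + 0.18·4.1 = 5.108.
E[X²] = 0.38·147.92 + 0.28·4.64333 + 0.16·21.78 + 0.18·27.7 = 65.9805.
Var(X) = E[X²] − (E[X])² = 65.9805 − 26.0917 = 39.8889.

39.889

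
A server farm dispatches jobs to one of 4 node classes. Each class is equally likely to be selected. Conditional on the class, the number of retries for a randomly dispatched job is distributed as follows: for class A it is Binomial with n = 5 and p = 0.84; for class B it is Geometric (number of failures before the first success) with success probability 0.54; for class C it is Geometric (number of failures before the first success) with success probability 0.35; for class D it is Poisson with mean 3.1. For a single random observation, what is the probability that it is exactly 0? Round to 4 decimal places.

0.2338

Conditional on each class, P(X = 0): A: 0.000104858; B: 0.54; C: 0.35; D: 0.0450492.
By total probability, P(X = 0) = 0.25·0.000104858 + 0.25·0.54 + 0.25·0.35 + 0.25·0.0450492 = 0.233789.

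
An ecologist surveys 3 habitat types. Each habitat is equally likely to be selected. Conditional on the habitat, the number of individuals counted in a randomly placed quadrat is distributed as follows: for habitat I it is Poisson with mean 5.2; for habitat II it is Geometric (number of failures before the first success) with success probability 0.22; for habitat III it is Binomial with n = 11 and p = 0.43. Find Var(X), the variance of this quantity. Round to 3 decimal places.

8.489

Per component, I: μ=5.2, E[X²]=32.24; II: μ=3.54545, E[X²]=28.686; III: μ=4.73, E[X²]=25.069.
E[X] = 0.333333·5.2 + 0.333333·3.54545 + 0.333333·4.73 = 4.49182.
E[X²] = 0.333333·32.24 + 0.333333·28.686 + 0.333333·25.069 = 28.665.
Var(X) = E[X²] − (E[X])² = 28.665 − 20.1764 = 8.48855.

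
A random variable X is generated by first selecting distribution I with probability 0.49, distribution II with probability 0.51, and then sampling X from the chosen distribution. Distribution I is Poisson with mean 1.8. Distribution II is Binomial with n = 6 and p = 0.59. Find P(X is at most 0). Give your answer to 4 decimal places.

Conditional on each component, P(X ≤ 0): I: 0.165299; II: 0.0047501.
By total probability, P(X ≤ 0) = 0.49·0.165299 + 0.51·0.0047501 = 0.083419.

0.0834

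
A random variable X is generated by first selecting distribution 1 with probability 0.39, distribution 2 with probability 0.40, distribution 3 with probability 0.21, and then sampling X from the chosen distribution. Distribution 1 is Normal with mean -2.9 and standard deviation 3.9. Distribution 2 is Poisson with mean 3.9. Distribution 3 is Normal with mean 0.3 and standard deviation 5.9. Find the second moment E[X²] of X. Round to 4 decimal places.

24.1848

For each component E[X²] = Var + (mean)², giving 1: 23.62; 2: 19.11; 3: 34.9.
Overall E[X²] = 0.39·23.62 + 0.4·19.11 + 0.21·34.9 = 24.1848.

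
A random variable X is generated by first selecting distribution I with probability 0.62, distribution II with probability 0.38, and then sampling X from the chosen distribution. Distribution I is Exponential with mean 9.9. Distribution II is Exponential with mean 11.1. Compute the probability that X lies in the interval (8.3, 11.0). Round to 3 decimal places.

Conditional on each component, P(8.3 < X < 11.0): I: 0.103216; II: 0.102223.
By total probability, P(8.3 < X < 11.0) = 0.62·0.103216 + 0.38·0.102223 = 0.102839.

0.103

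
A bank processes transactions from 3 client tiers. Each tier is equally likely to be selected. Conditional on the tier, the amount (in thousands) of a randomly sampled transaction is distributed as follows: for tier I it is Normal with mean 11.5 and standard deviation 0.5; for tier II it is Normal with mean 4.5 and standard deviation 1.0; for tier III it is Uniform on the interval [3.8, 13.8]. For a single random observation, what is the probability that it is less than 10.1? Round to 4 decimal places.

Conditional on each tier, P(X < 10.1): I: 0.00255513; II: 1; III: 0.63.
By total probability, P(X < 10.1) = 0.333333·0.00255513 + 0.333333·1 + 0.333333·0.63 = 0.544185.

0.5442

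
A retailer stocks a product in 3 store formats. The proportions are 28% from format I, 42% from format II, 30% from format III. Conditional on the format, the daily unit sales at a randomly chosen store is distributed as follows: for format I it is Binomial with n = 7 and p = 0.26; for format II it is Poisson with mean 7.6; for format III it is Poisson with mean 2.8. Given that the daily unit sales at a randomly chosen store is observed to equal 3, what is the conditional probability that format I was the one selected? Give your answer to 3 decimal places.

Likelihoods P(X=3 | ·): I: 0.184465; II: 0.0366144; III: 0.222484.
Posterior ∝ prior × likelihood. Numerator for I: 0.28·0.184465 = 0.0516503.
Normalizing constant: 0.28·0.184465 + 0.42·0.0366144 + 0.3·0.222484 = 0.133773.
P(I | observation) = 0.0516503 / 0.133773 = 0.386103.

0.386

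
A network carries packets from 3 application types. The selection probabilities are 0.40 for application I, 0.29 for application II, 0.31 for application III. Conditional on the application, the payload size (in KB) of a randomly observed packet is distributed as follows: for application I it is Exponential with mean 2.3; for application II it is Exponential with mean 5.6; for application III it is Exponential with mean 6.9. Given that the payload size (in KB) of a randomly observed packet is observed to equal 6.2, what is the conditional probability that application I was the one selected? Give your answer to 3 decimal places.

Likelihoods f(6.2 | ·): I: 0.0293471; II: 0.0590182; III: 0.0590086.
Posterior ∝ prior × likelihood. Numerator for I: 0.4·0.0293471 = 0.0117388.
Normalizing constant: 0.4·0.0293471 + 0.29·0.0590182 + 0.31·0.0590086 = 0.0471468.
P(I | observation) = 0.0117388 / 0.0471468 = 0.248985.

0.249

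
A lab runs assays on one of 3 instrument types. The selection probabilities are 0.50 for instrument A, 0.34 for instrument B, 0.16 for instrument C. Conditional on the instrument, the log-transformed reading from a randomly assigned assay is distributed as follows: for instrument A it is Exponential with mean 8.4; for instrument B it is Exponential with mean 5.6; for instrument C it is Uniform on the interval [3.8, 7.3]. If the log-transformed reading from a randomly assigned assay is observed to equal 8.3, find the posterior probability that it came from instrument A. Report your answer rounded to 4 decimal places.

0.6164

Likelihoods f(8.3 | ·): A: 0.0443197; B: 0.0405626; C: 0.
Posterior ∝ prior × likelihood. Numerator for A: 0.5·0.0443197 = 0.0221598.
Normalizing constant: 0.5·0.0443197 + 0.34·0.0405626 + 0.16·0 = 0.0359511.
P(A | observation) = 0.0221598 / 0.0359511 = 0.616388.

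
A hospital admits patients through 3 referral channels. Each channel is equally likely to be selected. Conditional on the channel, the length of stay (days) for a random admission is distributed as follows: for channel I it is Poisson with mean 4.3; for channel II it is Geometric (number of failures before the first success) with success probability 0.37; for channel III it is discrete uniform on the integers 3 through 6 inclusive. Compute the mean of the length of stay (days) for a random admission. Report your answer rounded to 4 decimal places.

3.5009

Component means — I: 4.3; II: 1.7027; III: 4.5.
E[X] = 0.333333·4.3 + 0.333333·1.7027 + 0.333333·4.5 = 3.5009.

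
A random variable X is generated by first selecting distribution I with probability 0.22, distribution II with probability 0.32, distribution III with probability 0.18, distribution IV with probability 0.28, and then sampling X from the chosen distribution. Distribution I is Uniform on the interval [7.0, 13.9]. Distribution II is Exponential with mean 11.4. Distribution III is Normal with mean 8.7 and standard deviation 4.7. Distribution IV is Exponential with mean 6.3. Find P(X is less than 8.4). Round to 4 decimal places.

Conditional on each component, P(X < 8.4): I: 0.202899; II: 0.521377; III: 0.474553; IV: 0.736403.
By total probability, P(X < 8.4) = 0.22·0.202899 + 0.32·0.521377 + 0.18·0.474553 + 0.28·0.736403 = 0.503091.

0.5031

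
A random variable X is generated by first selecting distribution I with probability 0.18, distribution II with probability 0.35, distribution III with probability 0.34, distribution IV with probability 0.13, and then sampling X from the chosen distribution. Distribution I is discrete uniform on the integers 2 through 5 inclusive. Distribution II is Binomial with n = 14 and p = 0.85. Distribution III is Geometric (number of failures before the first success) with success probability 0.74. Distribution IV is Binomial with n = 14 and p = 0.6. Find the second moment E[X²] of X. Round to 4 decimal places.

62.4313

For each component E[X²] = Var + (mean)², giving I: 13.5; II: 143.395; III: 0.598247; IV: 73.92.
Overall E[X²] = 0.18·13.5 + 0.35·143.395 + 0.34·0.598247 + 0.13·73.92 = 62.4313.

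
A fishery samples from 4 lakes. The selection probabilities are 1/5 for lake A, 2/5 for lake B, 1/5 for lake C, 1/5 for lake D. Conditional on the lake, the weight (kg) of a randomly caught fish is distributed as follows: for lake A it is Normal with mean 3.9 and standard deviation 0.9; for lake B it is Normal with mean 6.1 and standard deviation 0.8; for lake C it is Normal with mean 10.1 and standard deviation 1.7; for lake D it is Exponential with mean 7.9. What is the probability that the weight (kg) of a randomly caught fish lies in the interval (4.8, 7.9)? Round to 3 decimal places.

0.461

Conditional on each lake, P(4.8 < X < 7.9): A: 0.158651; B: 0.935694; C: 0.0969009; D: 0.17678.
By total probability, P(4.8 < X < 7.9) = 0.2·0.158651 + 0.4·0.935694 + 0.2·0.0969009 + 0.2·0.17678 = 0.460744.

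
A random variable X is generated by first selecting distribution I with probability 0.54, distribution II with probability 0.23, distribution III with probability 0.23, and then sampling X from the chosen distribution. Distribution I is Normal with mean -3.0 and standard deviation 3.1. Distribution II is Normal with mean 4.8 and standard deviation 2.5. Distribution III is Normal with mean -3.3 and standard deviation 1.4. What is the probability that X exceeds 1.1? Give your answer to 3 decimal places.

Conditional on each component, P(X > 1.1): I: 0.0929874; II: 0.930563; III: 0.000836537.
By total probability, P(X > 1.1) = 0.54·0.0929874 + 0.23·0.930563 + 0.23·0.000836537 = 0.264435.

0.264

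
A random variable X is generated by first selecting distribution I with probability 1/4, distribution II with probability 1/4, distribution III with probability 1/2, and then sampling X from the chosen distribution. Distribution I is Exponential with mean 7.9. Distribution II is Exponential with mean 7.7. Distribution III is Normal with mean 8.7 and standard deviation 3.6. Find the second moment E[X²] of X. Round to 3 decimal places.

For each component E[X²] = Var + (mean)², giving I: 124.82; II: 118.58; III: 88.65.
Overall E[X²] = 0.25·124.82 + 0.25·118.58 + 0.5·88.65 = 105.175.

105.175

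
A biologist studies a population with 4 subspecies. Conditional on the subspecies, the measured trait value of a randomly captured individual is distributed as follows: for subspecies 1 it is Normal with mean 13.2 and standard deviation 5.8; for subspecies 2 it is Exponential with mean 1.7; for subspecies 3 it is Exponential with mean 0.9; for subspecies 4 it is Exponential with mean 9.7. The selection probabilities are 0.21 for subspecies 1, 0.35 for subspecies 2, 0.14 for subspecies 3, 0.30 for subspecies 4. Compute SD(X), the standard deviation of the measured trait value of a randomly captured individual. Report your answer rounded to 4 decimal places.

7.8333

Per component, 1: μ=13.2, E[X²]=207.88; 2: μ=1.7, E[X²]=5.78; 3: μ=0.9, E[X²]=1.62; 4: μ=9.7, E[X²]=188.18.
E[X] = 0.21·13.2 + 0.35·1.7 + 0.14·0.9 + 0.3·9.7 = 6.403.
E[X²] = 0.21·207.88 + 0.35·5.78 + 0.14·1.62 + 0.3·188.18 = 102.359.
Var(X) = E[X²] − (E[X])² = 102.359 − 40.9984 = 61.3602.
SD(X) = √61.3602 = 7.83327.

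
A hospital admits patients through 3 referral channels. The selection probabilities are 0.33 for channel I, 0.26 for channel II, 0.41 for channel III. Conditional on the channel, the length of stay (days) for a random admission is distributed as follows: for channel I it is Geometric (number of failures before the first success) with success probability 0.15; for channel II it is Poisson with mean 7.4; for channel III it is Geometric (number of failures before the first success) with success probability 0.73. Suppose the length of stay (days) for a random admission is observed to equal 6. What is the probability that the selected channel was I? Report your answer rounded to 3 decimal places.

0.339

Likelihoods P(X=6 | ·): I: 0.0565724; II: 0.139405; III: 0.000282817.
Posterior ∝ prior × likelihood. Numerator for I: 0.33·0.0565724 = 0.0186689.
Normalizing constant: 0.33·0.0565724 + 0.26·0.139405 + 0.41·0.000282817 = 0.0550302.
P(I | observation) = 0.0186689 / 0.0550302 = 0.339248.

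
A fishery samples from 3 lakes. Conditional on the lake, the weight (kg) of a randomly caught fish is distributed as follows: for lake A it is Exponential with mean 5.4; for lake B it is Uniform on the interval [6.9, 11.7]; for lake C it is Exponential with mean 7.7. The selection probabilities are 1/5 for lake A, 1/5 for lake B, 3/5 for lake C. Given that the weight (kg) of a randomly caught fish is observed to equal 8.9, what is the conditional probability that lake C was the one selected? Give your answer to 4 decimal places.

Likelihoods f(8.9 | ·): A: 0.0356307; B: 0.208333; C: 0.040882.
Posterior ∝ prior × likelihood. Numerator for C: 0.6·0.040882 = 0.0245292.
Normalizing constant: 0.2·0.0356307 + 0.2·0.208333 + 0.6·0.040882 = 0.073322.
P(C | observation) = 0.0245292 / 0.073322 = 0.334541.

0.3345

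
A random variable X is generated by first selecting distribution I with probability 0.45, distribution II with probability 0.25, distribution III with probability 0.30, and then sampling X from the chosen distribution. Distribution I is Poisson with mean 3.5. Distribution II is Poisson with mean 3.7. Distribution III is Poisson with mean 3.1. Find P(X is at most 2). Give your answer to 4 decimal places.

Conditional on each component, P(X ≤ 2): I: 0.320847; II: 0.285433; III: 0.401163.
By total probability, P(X ≤ 2) = 0.45·0.320847 + 0.25·0.285433 + 0.3·0.401163 = 0.336088.

0.3361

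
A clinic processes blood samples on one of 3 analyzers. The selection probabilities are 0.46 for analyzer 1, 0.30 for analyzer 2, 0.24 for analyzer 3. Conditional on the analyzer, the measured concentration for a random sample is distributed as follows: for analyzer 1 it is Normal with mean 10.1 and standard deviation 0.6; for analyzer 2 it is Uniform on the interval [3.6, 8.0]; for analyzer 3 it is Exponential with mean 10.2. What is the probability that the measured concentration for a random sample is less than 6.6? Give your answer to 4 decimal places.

0.3189

Conditional on each analyzer, P(X < 6.6): 1: 2.71654e-09; 2: 0.681818; 3: 0.476417.
By total probability, P(X < 6.6) = 0.46·2.71654e-09 + 0.3·0.681818 + 0.24·0.476417 = 0.318885.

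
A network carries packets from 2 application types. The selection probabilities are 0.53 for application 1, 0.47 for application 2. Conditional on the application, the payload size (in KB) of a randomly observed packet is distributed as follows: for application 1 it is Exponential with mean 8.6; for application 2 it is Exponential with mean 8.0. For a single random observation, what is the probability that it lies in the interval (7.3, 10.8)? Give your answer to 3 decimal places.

0.143

Conditional on each application, P(7.3 < X < 10.8): 1: 0.143068; 2: 0.142279.
By total probability, P(7.3 < X < 10.8) = 0.53·0.143068 + 0.47·0.142279 = 0.142697.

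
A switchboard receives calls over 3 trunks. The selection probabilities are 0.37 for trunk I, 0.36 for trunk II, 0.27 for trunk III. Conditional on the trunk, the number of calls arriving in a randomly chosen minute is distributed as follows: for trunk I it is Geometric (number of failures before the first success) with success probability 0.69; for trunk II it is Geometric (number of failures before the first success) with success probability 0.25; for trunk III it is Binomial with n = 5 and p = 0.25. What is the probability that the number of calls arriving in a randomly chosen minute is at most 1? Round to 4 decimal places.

0.6628

Conditional on each trunk, P(X ≤ 1): I: 0.9039; II: 0.4375; III: 0.632812.
By total probability, P(X ≤ 1) = 0.37·0.9039 + 0.36·0.4375 + 0.27·0.632812 = 0.662802.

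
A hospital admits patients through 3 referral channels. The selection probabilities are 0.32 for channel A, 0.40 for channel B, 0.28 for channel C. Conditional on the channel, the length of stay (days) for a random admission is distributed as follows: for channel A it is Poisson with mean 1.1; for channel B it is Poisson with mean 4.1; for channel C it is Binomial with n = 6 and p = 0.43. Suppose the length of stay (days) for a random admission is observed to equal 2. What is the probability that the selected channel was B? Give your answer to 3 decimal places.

Likelihoods P(X=2 | ·): A: 0.201387; B: 0.139293; C: 0.292771.
Posterior ∝ prior × likelihood. Numerator for B: 0.4·0.139293 = 0.0557173.
Normalizing constant: 0.32·0.201387 + 0.4·0.139293 + 0.28·0.292771 = 0.202137.
P(B | observation) = 0.0557173 / 0.202137 = 0.275641.

0.276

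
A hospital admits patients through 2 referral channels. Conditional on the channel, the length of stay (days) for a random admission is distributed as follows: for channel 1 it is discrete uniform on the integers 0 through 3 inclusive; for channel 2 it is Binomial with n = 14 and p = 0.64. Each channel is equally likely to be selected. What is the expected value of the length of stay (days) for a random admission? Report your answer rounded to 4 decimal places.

5.2300

Component means — 1: 1.5; 2: 8.96.
E[X] = 0.5·1.5 + 0.5·8.96 = 5.23.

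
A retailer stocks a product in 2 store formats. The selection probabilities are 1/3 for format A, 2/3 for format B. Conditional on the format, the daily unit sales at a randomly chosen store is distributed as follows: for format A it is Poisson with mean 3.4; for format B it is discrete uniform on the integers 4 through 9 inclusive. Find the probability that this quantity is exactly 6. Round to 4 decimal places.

0.1350

Conditional on each format, P(X = 6): A: 0.0716044; B: 0.166667.
By total probability, P(X = 6) = 0.333333·0.0716044 + 0.666667·0.166667 = 0.134979.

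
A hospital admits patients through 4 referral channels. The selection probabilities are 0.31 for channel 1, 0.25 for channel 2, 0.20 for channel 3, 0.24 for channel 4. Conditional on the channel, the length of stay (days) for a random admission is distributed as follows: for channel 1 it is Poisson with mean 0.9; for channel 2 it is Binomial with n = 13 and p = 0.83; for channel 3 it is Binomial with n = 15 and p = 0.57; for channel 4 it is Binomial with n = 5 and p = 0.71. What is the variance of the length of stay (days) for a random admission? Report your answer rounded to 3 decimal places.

18.047

Per component, 1: μ=0.9, E[X²]=1.71; 2: μ=10.79, E[X²]=118.258; 3: μ=8.55, E[X²]=76.779; 4: μ=3.55, E[X²]=13.632.
E[X] = 0.31·0.9 + 0.25·10.79 + 0.2·8.55 + 0.24·3.55 = 5.5385.
E[X²] = 0.31·1.71 + 0.25·118.258 + 0.2·76.779 + 0.24·13.632 = 48.7222.
Var(X) = E[X²] − (E[X])² = 48.7222 − 30.675 = 18.0472.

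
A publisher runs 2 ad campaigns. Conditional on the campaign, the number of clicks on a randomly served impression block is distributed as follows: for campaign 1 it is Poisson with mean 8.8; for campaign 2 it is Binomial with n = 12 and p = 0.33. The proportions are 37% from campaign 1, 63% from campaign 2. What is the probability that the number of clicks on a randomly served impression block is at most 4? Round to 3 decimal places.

0.427

Conditional on each campaign, P(X ≤ 4): 1: 0.0620978; 2: 0.641034.
By total probability, P(X ≤ 4) = 0.37·0.0620978 + 0.63·0.641034 = 0.426827.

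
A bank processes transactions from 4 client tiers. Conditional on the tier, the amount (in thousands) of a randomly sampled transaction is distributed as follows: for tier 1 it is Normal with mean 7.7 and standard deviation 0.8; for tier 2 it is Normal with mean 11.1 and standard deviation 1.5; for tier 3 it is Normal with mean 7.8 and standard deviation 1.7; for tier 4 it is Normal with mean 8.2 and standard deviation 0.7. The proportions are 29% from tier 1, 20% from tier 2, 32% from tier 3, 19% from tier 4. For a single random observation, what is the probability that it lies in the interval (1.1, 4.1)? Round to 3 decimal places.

0.005

Conditional on each tier, P(1.1 < X < 4.1): 1: 3.39767e-06; 2: 1.53061e-06; 3: 0.0147195; 4: 2.35449e-09.
By total probability, P(1.1 < X < 4.1) = 0.29·3.39767e-06 + 0.2·1.53061e-06 + 0.32·0.0147195 + 0.19·2.35449e-09 = 0.00471153.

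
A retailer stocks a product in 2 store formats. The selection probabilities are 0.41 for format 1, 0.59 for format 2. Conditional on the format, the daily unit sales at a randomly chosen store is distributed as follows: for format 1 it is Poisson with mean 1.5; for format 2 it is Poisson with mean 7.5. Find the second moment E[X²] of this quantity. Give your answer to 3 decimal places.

39.150

For each component E[X²] = Var + (mean)², giving 1: 3.75; 2: 63.75.
Overall E[X²] = 0.41·3.75 + 0.59·63.75 = 39.15.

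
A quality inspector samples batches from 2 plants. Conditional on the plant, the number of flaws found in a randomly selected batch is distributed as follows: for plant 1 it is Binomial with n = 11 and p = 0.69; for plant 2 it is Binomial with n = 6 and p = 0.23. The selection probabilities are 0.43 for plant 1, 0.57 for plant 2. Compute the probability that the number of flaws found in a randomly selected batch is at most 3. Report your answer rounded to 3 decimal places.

Conditional on each plant, P(X ≤ 3): 1: 0.00538009; 2: 0.971991.
By total probability, P(X ≤ 3) = 0.43·0.00538009 + 0.57·0.971991 = 0.556348.

0.556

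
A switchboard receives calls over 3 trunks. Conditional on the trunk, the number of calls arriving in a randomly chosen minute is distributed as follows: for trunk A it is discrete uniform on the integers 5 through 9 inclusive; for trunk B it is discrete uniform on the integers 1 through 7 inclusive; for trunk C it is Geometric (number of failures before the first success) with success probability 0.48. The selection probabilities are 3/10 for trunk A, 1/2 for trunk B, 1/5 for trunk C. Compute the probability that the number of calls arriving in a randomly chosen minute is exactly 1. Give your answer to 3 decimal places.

0.121

Conditional on each trunk, P(X = 1): A: 0; B: 0.142857; C: 0.2496.
By total probability, P(X = 1) = 0.3·0 + 0.5·0.142857 + 0.2·0.2496 = 0.121349.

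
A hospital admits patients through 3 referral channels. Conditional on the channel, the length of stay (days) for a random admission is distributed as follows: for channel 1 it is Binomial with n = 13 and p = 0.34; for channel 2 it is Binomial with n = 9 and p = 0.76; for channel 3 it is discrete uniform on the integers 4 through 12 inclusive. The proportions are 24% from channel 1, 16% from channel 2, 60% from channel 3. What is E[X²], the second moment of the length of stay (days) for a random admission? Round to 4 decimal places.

55.5372

For each component E[X²] = Var + (mean)², giving 1: 22.4536; 2: 48.4272; 3: 70.6667.
Overall E[X²] = 0.24·22.4536 + 0.16·48.4272 + 0.6·70.6667 = 55.5372.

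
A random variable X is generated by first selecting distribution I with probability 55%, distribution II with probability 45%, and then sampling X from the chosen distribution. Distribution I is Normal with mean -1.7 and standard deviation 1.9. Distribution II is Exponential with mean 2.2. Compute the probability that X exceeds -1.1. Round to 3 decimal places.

Conditional on each component, P(X > -1.1): I: 0.376081; II: 1.
By total probability, P(X > -1.1) = 0.55·0.376081 + 0.45·1 = 0.656845.

0.657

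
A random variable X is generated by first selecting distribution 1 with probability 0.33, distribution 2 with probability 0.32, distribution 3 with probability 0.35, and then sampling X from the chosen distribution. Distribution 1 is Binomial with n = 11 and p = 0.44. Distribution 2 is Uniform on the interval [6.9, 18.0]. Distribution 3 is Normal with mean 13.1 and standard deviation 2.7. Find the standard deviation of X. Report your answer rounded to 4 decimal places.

4.5579

Per component, 1: μ=4.84, E[X²]=26.136; 2: μ=12.45, E[X²]=165.27; 3: μ=13.1, E[X²]=178.9.
E[X] = 0.33·4.84 + 0.32·12.45 + 0.35·13.1 = 10.1662.
E[X²] = 0.33·26.136 + 0.32·165.27 + 0.35·178.9 = 124.126.
Var(X) = E[X²] − (E[X])² = 124.126 − 103.352 = 20.7747.
SD(X) = √20.7747 = 4.55792.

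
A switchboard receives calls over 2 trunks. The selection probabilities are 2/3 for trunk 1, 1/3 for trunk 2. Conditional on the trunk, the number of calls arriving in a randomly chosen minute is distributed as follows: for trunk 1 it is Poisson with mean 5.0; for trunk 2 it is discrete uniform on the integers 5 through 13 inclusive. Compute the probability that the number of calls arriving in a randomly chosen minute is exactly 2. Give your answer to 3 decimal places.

Conditional on each trunk, P(X = 2): 1: 0.0842243; 2: 0.
By total probability, P(X = 2) = 0.666667·0.0842243 + 0.333333·0 = 0.0561496.

0.056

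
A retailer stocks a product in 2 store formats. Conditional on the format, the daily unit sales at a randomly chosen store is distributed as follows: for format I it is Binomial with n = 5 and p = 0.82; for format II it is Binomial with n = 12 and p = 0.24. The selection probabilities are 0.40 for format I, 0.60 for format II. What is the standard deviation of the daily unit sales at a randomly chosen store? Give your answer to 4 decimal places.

1.4020

Per component, I: μ=4.1, E[X²]=17.548; II: μ=2.88, E[X²]=10.4832.
E[X] = 0.4·4.1 + 0.6·2.88 = 3.368.
E[X²] = 0.4·17.548 + 0.6·10.4832 = 13.3091.
Var(X) = E[X²] − (E[X])² = 13.3091 − 11.3434 = 1.9657.
SD(X) = √1.9657 = 1.40203.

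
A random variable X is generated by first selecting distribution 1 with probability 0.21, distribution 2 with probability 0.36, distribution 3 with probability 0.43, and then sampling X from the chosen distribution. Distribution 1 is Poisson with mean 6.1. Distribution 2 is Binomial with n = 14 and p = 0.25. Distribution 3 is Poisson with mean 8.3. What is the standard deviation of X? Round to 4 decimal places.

3.2109

Per component, 1: μ=6.1, E[X²]=43.31; 2: μ=3.5, E[X²]=14.875; 3: μ=8.3, E[X²]=77.19.
E[X] = 0.21·6.1 + 0.36·3.5 + 0.43·8.3 = 6.11.
E[X²] = 0.21·43.31 + 0.36·14.875 + 0.43·77.19 = 47.6418.
Var(X) = E[X²] − (E[X])² = 47.6418 − 37.3321 = 10.3097.
SD(X) = √10.3097 = 3.21087.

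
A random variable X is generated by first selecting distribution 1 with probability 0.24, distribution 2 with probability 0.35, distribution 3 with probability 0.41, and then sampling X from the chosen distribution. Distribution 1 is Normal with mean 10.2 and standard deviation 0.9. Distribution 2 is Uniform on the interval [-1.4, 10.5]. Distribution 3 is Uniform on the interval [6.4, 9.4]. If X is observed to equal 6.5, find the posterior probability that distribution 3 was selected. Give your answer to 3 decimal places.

Likelihoods f(6.5 | ·): 1: 9.4757e-05; 2: 0.0840336; 3: 0.333333.
Posterior ∝ prior × likelihood. Numerator for 3: 0.41·0.333333 = 0.136667.
Normalizing constant: 0.24·9.4757e-05 + 0.35·0.0840336 + 0.41·0.333333 = 0.166101.
P(3 | observation) = 0.136667 / 0.166101 = 0.822792.

0.823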